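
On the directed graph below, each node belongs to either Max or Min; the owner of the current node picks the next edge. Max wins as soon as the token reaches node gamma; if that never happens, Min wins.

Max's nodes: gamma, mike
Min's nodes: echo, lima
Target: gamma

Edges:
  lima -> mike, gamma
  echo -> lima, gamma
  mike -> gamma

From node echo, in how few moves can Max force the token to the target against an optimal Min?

A0 = {gamma}
A1: add {mike} — mike (Max) has mike→gamma.
A2: add {lima} — lima (Min): all of {mike, gamma} already in.
A3: add {echo} — echo (Min): all of {lima, gamma} already in.
A3 = all vertices. Fixed point.
echo enters the attractor at level 3, so Max can force the target in 3 moves from there.

3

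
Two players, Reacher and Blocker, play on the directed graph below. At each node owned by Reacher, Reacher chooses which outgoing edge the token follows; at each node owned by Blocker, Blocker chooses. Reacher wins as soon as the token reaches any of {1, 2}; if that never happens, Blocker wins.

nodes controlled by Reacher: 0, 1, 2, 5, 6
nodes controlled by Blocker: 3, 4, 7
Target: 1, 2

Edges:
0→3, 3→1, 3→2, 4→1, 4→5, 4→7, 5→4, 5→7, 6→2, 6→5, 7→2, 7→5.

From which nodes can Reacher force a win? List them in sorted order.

A0 = {1, 2}
A1: add {3, 6} — 3 (Blocker): all of {1, 2} already in; 6 (Reacher) has 6→2.
A2: add {0} — 0 (Reacher) has 0→3.
A3 = A2; e.g. 4 (Blocker) can still go to 5. Fixed point.
Reacher's winning region = {0, 1, 2, 3, 6}.

0, 1, 2, 3, 6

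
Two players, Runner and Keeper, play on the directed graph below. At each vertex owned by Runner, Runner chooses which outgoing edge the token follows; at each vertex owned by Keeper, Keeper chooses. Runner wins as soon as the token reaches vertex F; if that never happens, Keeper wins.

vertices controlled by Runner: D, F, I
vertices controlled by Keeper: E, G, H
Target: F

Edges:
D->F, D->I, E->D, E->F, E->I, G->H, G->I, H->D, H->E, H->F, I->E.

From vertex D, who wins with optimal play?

Runner

A0 = {F}
A1: add {D} — D (Runner) has D→F.
A2 = A1; e.g. E (Keeper) can still go to I. Fixed point.
D ∈ A1, so Runner can force the target.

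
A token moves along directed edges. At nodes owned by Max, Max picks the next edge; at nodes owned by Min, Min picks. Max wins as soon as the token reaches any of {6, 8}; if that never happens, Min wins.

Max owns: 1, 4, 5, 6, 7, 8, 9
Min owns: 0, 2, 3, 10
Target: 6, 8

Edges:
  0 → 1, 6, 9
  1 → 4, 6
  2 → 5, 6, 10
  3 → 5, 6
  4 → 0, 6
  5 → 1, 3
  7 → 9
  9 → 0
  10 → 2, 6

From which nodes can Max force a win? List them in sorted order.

A0 = {6, 8}
A1: add {1, 4} — 1 (Max) has 1→6; 4 (Max) has 4→6.
A2: add {5} — 5 (Max) has 5→1.
A3: add {3} — 3 (Min): all of {5, 6} already in.
A4 = A3; e.g. 0 (Min) can still go to 9. Fixed point.
Max's winning region = {1, 3, 4, 5, 6, 8}.

1, 3, 4, 5, 6, 8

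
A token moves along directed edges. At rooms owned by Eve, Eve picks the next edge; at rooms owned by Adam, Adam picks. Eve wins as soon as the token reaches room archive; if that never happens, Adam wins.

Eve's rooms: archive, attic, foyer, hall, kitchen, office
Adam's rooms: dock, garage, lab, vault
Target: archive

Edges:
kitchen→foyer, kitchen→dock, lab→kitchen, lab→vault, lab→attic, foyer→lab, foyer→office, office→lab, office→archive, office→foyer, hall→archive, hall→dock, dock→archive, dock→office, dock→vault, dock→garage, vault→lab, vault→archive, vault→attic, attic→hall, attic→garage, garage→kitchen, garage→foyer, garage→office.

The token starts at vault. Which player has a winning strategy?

A0 = {archive}
A1: add {hall, office} — office (Eve) has office→archive; hall (Eve) has hall→archive.
A2: add {attic, foyer} — foyer (Eve) has foyer→office; attic (Eve) has attic→hall.
A3: add {kitchen} — kitchen (Eve) has kitchen→foyer.
A4: add {garage} — garage (Adam): all of {kitchen, foyer, office} already in.
A5 = A4; e.g. lab (Adam) can still go to vault. Fixed point.
vault never enters the attractor, so Adam can avoid the target forever.

Adam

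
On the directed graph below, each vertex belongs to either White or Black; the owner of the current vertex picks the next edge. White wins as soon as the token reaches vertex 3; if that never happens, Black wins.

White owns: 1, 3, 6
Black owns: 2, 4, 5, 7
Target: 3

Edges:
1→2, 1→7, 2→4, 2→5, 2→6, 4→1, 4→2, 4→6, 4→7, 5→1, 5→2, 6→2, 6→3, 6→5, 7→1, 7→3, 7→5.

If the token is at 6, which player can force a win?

A0 = {3}
A1: add {6} — 6 (White) has 6→3.
A2 = A1; e.g. 1 (White) has no edge into A1. Fixed point.
6 ∈ A1, so White can force the target.

White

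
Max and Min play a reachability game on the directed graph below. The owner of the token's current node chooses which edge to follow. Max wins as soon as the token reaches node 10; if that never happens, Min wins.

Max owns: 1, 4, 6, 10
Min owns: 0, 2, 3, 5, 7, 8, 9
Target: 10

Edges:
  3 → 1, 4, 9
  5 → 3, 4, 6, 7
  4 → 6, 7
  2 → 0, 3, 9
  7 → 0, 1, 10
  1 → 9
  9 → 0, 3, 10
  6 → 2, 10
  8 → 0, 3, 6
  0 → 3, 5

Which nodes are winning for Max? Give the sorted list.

A0 = {10}
A1: add {6} — 6 (Max) has 6→10.
A2: add {4} — 4 (Max) has 4→6.
A3 = A2; e.g. 0 (Min) can still go to 3. Fixed point.
Max's winning region = {4, 6, 10}.

4, 6, 10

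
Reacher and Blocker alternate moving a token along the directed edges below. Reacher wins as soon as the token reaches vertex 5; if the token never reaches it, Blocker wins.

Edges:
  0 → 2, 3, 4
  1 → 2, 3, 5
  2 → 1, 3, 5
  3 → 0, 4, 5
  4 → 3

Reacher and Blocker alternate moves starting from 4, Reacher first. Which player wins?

Track states (vertex, player-to-move).
A0 = {(5,Reacher), (5,Blocker)}
A1: add {(1,Reacher), (2,Reacher), (3,Reacher)}.
A2: add {(1,Blocker), (2,Blocker), (4,Blocker)}.
A3: add {(0,Reacher)}.
A4 = A3; e.g. (0,Blocker) stays out. (4,Reacher) never enters ⇒ Blocker avoids the target.

Blocker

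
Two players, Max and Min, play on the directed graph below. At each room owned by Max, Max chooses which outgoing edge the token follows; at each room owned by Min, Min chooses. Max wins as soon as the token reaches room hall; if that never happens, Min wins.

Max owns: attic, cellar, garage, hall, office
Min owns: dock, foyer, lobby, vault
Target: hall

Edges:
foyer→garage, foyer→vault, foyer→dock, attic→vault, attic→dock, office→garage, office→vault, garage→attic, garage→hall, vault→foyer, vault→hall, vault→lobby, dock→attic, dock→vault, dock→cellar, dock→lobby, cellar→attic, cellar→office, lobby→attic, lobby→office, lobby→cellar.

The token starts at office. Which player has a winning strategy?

Max

A0 = {hall}
A1: add {garage} — garage (Max) has garage→hall.
A2: add {office} — office (Max) has office→garage.
office ∈ A2, so Max can force the target.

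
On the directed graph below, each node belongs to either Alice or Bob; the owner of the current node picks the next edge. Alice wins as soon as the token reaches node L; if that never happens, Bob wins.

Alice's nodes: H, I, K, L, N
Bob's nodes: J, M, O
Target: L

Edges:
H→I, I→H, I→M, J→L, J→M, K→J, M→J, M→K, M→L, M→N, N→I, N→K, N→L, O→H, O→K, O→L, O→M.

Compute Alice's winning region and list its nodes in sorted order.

A0 = {L}
A1: add {N} — N (Alice) has N→L.
A2 = A1; e.g. H (Alice) has no edge into A1. Fixed point.
Alice's winning region = {L, N}.

L, N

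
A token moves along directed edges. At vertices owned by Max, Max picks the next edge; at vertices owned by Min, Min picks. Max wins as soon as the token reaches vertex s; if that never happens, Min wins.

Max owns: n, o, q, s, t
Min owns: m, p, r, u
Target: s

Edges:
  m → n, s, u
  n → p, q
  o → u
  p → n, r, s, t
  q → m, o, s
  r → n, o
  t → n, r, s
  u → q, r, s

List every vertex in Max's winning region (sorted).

n, q, s, t

A0 = {s}
A1: add {q, t} — q (Max) has q→s; t (Max) has t→s.
A2: add {n} — n (Max) has n→q.
A3 = A2; e.g. m (Min) can still go to u. Fixed point.
Max's winning region = {n, q, s, t}.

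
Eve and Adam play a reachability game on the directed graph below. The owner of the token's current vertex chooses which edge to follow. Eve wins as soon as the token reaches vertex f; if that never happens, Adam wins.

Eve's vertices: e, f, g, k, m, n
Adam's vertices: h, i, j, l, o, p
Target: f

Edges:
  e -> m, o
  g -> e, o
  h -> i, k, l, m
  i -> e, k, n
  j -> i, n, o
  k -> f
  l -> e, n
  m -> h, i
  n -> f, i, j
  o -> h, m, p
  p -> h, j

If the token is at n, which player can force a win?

A0 = {f}
A1: add {k, n} — k (Eve) has k→f; n (Eve) has n→f.
A2 = A1; e.g. e (Eve) has no edge into A1. Fixed point.
n ∈ A1, so Eve can force the target.

Eve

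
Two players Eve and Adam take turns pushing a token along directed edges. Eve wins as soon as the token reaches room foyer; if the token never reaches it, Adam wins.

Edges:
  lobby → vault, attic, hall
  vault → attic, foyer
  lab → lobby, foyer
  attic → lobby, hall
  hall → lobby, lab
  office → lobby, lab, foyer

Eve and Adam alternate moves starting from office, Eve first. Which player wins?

Track states (vertex, player-to-move).
A0 = {(foyer,Eve), (foyer,Adam)}
A1: add {(vault,Eve), (lab,Eve), (office,Eve)}.
(office,Eve) ∈ A1 ⇒ Eve forces the target.

Eve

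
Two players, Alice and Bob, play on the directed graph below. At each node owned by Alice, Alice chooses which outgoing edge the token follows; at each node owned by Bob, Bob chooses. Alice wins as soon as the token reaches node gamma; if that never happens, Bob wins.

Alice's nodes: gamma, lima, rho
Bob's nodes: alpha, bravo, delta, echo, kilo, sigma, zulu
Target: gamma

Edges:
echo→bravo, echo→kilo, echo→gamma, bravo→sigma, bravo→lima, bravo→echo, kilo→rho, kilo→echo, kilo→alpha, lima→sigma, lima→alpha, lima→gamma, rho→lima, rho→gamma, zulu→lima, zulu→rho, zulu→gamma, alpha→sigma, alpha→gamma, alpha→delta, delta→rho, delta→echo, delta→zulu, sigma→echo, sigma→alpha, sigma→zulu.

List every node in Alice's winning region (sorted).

A0 = {gamma}
A1: add {lima, rho} — lima (Alice) has lima→gamma; rho (Alice) has rho→gamma.
A2: add {zulu} — zulu (Bob): all of {lima, rho, gamma} already in.
A3 = A2; e.g. bravo (Bob) can still go to sigma. Fixed point.
Alice's winning region = {gamma, lima, rho, zulu}.

gamma, lima, rho, zulu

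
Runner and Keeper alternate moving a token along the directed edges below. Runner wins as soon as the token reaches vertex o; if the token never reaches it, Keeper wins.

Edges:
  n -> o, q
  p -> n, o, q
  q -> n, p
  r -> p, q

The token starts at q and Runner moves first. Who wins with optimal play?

Keeper

Track states (vertex, player-to-move).
A0 = {(o,Runner), (o,Keeper)}
A1: add {(n,Runner), (p,Runner)}.
A2: add {(q,Keeper)}.
A3: add {(r,Runner)}.
A4 = A3; e.g. (n,Keeper) stays out. (q,Runner) never enters ⇒ Keeper avoids the target.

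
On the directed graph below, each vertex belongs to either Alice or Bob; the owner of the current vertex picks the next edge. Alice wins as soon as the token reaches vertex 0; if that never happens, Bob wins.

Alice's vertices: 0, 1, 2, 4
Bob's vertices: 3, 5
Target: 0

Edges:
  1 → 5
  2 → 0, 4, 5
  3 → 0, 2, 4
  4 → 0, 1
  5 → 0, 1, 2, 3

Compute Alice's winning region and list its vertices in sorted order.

0, 2, 3, 4

A0 = {0}
A1: add {2, 4} — 2 (Alice) has 2→0; 4 (Alice) has 4→0.
A2: add {3} — 3 (Bob): all of {0, 2, 4} already in.
A3 = A2; e.g. 1 (Alice) has no edge into A2. Fixed point.
Alice's winning region = {0, 2, 3, 4}.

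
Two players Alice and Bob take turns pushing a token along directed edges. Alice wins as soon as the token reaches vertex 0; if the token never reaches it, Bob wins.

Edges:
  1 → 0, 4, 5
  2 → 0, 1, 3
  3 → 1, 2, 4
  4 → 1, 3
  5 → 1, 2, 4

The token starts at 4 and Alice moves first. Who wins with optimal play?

Bob

Track states (vertex, player-to-move).
A0 = {(0,Alice), (0,Bob)}
A1: add {(1,Alice), (2,Alice)}.
A2 = A1; e.g. (1,Bob) stays out. (4,Alice) never enters ⇒ Bob avoids the target.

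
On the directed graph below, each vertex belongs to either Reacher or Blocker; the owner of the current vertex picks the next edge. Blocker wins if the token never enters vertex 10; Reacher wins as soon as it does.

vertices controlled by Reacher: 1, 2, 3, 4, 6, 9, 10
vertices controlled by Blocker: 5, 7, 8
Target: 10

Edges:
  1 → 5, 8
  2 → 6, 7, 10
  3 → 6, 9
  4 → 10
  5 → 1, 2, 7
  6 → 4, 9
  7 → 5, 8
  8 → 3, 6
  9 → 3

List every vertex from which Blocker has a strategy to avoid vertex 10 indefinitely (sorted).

A0 = {10}
A1: add {2, 4} — 2 (Reacher) has 2→10; 4 (Reacher) has 4→10.
A2: add {6} — 6 (Reacher) has 6→4.
A3: add {3} — 3 (Reacher) has 3→6.
A4: add {8, 9} — 8 (Blocker): all of {3, 6} already in; 9 (Reacher) has 9→3.
A5: add {1} — 1 (Reacher) has 1→8.
A6 = A5; e.g. 5 (Blocker) can still go to 7. Fixed point.
Reacher's attractor = {1, 2, 3, 4, 6, 8, 9, 10}; Blocker avoids the target exactly from the complement.

5, 7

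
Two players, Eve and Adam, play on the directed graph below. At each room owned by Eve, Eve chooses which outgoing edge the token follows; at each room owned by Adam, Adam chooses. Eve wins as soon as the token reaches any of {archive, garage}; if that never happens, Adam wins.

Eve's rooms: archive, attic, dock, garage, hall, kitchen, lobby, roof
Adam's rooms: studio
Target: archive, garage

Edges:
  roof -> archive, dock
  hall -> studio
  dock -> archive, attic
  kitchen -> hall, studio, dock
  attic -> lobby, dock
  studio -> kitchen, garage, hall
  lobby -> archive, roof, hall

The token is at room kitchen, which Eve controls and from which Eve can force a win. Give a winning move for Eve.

dock

A0 = {archive, garage}
A1: add {dock, lobby, roof} — roof (Eve) has roof→archive; lobby (Eve) has lobby→archive; dock (Eve) has dock→archive.
A2: add {attic, kitchen} — kitchen (Eve) has kitchen→dock; attic (Eve) has attic→lobby.
A3 = A2; e.g. hall (Eve) has no edge into A2. Fixed point.
From kitchen, successor dock is in the attractor (rank 1); the other successors hall, studio are not.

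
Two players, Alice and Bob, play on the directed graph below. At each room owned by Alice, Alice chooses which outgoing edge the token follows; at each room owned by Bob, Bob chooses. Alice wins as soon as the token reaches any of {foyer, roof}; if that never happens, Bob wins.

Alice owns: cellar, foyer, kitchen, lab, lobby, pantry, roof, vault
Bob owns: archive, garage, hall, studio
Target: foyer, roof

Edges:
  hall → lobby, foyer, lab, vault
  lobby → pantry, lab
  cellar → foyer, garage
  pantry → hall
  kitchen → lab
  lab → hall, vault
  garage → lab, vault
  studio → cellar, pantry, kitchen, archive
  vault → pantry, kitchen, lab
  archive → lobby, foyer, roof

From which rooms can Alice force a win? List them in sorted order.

cellar, foyer, roof

A0 = {foyer, roof}
A1: add {cellar} — cellar (Alice) has cellar→foyer.
A2 = A1; e.g. hall (Bob) can still go to lobby. Fixed point.
Alice's winning region = {cellar, foyer, roof}.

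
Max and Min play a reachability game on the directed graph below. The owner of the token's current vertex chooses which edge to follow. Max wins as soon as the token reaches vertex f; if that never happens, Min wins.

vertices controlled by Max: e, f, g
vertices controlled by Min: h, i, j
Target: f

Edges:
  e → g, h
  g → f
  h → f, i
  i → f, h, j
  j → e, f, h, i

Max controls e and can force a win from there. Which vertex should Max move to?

A0 = {f}
A1: add {g} — g (Max) has g→f.
A2: add {e} — e (Max) has e→g.
A3 = A2; e.g. h (Min) can still go to i. Fixed point.
From e, successor g is in the attractor (rank 1); the other successor h is not.

g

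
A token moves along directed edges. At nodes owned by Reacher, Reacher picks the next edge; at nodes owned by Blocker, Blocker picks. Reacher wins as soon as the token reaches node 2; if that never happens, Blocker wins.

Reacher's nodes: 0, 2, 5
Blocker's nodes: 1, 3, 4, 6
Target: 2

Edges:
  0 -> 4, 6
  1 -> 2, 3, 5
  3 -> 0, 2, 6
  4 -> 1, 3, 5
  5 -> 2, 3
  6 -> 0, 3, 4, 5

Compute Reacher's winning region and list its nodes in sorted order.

2, 5

A0 = {2}
A1: add {5} — 5 (Reacher) has 5→2.
A2 = A1; e.g. 0 (Reacher) has no edge into A1. Fixed point.
Reacher's winning region = {2, 5}.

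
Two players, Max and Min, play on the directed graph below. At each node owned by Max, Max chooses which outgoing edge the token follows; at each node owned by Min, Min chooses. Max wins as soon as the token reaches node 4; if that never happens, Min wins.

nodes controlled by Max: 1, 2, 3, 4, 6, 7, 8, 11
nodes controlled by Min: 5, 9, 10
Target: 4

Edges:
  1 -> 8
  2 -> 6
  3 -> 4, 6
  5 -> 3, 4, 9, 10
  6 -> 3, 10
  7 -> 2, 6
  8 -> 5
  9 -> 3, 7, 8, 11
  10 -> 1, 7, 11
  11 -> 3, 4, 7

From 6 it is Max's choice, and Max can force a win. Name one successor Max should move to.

3

A0 = {4}
A1: add {3, 11} — 3 (Max) has 3→4; 11 (Max) has 11→4.
A2: add {6} — 6 (Max) has 6→3.
A3: add {2, 7} — 2 (Max) has 2→6; 7 (Max) has 7→6.
A4 = A3; e.g. 1 (Max) has no edge into A3. Fixed point.
From 6, successor 3 is in the attractor (rank 1); the other successor 10 is not.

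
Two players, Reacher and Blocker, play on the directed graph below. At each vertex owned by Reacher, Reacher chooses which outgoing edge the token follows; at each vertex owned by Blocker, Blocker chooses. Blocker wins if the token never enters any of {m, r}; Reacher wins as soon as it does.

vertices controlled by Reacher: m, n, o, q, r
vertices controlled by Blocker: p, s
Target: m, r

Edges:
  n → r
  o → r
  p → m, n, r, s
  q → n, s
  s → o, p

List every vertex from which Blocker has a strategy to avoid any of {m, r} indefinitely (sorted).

A0 = {m, r}
A1: add {n, o} — n (Reacher) has n→r; o (Reacher) has o→r.
A2: add {q} — q (Reacher) has q→n.
A3 = A2; e.g. p (Blocker) can still go to s. Fixed point.
Reacher's attractor = {m, n, o, q, r}; Blocker avoids the target exactly from the complement.

p, s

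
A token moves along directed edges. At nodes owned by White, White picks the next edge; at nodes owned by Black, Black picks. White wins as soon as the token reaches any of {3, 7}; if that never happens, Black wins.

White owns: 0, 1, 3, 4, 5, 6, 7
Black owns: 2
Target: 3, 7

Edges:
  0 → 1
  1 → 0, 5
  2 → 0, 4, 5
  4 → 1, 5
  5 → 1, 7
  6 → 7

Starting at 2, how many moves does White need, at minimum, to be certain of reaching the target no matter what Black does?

A0 = {3, 7}
A1: add {5, 6} — 5 (White) has 5→7; 6 (White) has 6→7.
A2: add {1, 4} — 1 (White) has 1→5; 4 (White) has 4→5.
A3: add {0} — 0 (White) has 0→1.
A4: add {2} — 2 (Black): all of {0, 4, 5} already in.
A4 = all vertices. Fixed point.
2 enters the attractor at level 4, so White can force the target in 4 moves from there.

4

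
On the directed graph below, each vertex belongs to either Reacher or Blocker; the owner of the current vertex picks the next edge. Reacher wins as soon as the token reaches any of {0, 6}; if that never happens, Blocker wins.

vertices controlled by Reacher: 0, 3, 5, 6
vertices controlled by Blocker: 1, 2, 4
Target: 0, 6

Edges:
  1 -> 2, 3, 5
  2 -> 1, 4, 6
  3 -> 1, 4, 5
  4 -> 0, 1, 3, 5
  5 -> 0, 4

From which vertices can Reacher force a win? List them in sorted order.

A0 = {0, 6}
A1: add {5} — 5 (Reacher) has 5→0.
A2: add {3} — 3 (Reacher) has 3→5.
A3 = A2; e.g. 1 (Blocker) can still go to 2. Fixed point.
Reacher's winning region = {0, 3, 5, 6}.

0, 3, 5, 6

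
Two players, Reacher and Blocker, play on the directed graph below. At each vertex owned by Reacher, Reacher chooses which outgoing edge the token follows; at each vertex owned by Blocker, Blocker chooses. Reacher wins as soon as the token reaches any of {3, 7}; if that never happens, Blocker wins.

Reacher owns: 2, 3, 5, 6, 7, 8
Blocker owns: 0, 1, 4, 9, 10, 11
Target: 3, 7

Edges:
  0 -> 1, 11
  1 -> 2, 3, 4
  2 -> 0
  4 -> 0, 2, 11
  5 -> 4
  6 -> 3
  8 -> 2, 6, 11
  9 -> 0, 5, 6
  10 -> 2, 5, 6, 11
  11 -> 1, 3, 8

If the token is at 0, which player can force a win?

A0 = {3, 7}
A1: add {6} — 6 (Reacher) has 6→3.
A2: add {8} — 8 (Reacher) has 8→6.
A3 = A2; e.g. 0 (Blocker) can still go to 1. Fixed point.
0 never enters the attractor, so Blocker can avoid the target forever.

Blocker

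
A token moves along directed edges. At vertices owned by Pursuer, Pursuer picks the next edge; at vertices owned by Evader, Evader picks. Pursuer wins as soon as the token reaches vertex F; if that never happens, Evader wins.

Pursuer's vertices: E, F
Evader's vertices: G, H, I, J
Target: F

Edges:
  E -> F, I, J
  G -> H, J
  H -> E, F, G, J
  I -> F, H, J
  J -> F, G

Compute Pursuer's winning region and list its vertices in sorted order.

E, F

A0 = {F}
A1: add {E} — E (Pursuer) has E→F.
A2 = A1; e.g. G (Evader) can still go to H. Fixed point.
Pursuer's winning region = {E, F}.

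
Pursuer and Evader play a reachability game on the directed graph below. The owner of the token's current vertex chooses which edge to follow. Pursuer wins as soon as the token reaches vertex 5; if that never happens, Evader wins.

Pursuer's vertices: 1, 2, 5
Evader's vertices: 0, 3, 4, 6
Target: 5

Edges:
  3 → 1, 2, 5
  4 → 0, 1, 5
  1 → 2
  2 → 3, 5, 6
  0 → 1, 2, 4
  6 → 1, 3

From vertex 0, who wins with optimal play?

Evader

A0 = {5}
A1: add {2} — 2 (Pursuer) has 2→5.
A2: add {1} — 1 (Pursuer) has 1→2.
A3: add {3} — 3 (Evader): all of {1, 2, 5} already in.
A4: add {6} — 6 (Evader): all of {1, 3} already in.
A5 = A4; e.g. 0 (Evader) can still go to 4. Fixed point.
0 never enters the attractor, so Evader can avoid the target forever.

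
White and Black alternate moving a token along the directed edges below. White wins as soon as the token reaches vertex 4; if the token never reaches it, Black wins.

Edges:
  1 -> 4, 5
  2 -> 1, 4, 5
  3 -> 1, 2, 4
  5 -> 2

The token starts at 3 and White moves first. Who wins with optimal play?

White

Track states (vertex, player-to-move).
A0 = {(4,White), (4,Black)}
A1: add {(1,White), (2,White), (3,White)}.
(3,White) ∈ A1 ⇒ White forces the target.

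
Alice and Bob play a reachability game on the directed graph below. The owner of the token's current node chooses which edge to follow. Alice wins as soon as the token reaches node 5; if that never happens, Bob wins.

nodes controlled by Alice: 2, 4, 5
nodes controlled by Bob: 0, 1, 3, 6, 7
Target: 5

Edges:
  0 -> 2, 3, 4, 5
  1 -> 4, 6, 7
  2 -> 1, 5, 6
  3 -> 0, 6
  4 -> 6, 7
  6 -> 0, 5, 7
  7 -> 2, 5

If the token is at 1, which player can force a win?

A0 = {5}
A1: add {2} — 2 (Alice) has 2→5.
A2: add {7} — 7 (Bob): all of {2, 5} already in.
A3: add {4} — 4 (Alice) has 4→7.
A4 = A3; e.g. 0 (Bob) can still go to 3. Fixed point.
1 never enters the attractor, so Bob can avoid the target forever.

Bob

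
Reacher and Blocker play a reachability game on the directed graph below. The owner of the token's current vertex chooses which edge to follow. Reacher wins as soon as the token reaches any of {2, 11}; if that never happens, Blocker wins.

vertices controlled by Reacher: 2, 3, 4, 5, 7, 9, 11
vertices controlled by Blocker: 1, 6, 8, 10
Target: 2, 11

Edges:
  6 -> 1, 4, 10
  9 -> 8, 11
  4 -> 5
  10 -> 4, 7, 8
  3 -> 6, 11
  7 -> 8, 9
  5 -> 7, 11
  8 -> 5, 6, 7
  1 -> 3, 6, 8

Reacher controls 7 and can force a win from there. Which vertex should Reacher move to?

9

A0 = {2, 11}
A1: add {3, 5, 9} — 3 (Reacher) has 3→11; 5 (Reacher) has 5→11; 9 (Reacher) has 9→11.
A2: add {4, 7} — 4 (Reacher) has 4→5; 7 (Reacher) has 7→9.
A3 = A2; e.g. 1 (Blocker) can still go to 6. Fixed point.
From 7, successor 9 is in the attractor (rank 1); the other successor 8 is not.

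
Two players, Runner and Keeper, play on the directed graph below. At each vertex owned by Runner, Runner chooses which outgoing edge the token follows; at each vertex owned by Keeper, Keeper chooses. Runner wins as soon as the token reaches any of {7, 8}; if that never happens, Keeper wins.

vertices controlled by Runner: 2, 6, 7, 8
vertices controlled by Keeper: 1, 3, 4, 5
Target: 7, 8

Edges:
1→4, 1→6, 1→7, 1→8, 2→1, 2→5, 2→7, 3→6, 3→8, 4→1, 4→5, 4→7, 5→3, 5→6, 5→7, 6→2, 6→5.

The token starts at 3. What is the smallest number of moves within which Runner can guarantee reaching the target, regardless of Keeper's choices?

A0 = {7, 8}
A1: add {2} — 2 (Runner) has 2→7.
A2: add {6} — 6 (Runner) has 6→2.
A3: add {3} — 3 (Keeper): all of {6, 8} already in.
3 enters the attractor at level 3, so Runner can force the target in 3 moves from there.

3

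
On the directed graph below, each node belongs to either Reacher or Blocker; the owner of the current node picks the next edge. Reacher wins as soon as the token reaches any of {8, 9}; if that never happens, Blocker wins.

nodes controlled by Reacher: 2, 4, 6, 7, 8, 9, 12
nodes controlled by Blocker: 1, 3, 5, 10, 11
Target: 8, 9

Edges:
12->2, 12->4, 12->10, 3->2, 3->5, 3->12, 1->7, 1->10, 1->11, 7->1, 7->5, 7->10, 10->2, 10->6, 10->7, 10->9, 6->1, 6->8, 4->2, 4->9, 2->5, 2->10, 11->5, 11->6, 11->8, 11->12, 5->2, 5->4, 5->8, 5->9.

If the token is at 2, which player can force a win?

Blocker

A0 = {8, 9}
A1: add {4, 6} — 4 (Reacher) has 4→9; 6 (Reacher) has 6→8.
A2: add {12} — 12 (Reacher) has 12→4.
A3 = A2; e.g. 1 (Blocker) can still go to 7. Fixed point.
2 never enters the attractor, so Blocker can avoid the target forever.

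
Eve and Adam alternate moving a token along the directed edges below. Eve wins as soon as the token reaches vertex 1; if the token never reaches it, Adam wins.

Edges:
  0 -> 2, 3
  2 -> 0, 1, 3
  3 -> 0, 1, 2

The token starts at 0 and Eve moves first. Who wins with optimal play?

Track states (vertex, player-to-move).
A0 = {(1,Eve), (1,Adam)}
A1: add {(2,Eve), (3,Eve)}.
A2: add {(0,Adam)}.
A3 = A2; e.g. (0,Eve) stays out. (0,Eve) never enters ⇒ Adam avoids the target.

Adam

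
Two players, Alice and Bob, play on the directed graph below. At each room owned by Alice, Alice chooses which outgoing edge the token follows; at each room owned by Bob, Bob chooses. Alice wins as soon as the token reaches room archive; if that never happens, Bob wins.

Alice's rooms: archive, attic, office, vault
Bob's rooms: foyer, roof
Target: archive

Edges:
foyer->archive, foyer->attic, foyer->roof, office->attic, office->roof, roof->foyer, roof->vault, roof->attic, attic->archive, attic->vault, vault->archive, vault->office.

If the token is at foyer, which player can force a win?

Bob

A0 = {archive}
A1: add {attic, vault} — vault (Alice) has vault→archive; attic (Alice) has attic→archive.
A2: add {office} — office (Alice) has office→attic.
A3 = A2; e.g. foyer (Bob) can still go to roof. Fixed point.
foyer never enters the attractor, so Bob can avoid the target forever.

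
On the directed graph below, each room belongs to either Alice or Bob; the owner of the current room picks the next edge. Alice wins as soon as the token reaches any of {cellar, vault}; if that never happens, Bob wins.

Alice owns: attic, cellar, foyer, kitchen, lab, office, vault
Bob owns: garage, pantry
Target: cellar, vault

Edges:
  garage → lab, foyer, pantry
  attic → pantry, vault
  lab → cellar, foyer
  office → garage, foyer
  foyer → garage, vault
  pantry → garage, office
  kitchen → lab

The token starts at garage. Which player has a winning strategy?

Bob

A0 = {cellar, vault}
A1: add {attic, foyer, lab} — attic (Alice) has attic→vault; lab (Alice) has lab→cellar; foyer (Alice) has foyer→vault.
A2: add {kitchen, office} — office (Alice) has office→foyer; kitchen (Alice) has kitchen→lab.
A3 = A2; e.g. garage (Bob) can still go to pantry. Fixed point.
garage never enters the attractor, so Bob can avoid the target forever.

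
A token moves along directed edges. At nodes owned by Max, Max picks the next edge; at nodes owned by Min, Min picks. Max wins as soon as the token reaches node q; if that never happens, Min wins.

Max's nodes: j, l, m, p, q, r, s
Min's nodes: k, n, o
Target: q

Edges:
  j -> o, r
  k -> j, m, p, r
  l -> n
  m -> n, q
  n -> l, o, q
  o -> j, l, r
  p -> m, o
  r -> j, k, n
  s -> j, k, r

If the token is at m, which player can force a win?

Max

A0 = {q}
A1: add {m} — m (Max) has m→q.
m ∈ A1, so Max can force the target.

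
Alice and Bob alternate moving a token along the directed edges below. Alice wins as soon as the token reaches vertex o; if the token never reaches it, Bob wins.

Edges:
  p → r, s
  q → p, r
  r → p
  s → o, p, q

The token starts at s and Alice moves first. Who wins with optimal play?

Alice

Track states (vertex, player-to-move).
A0 = {(o,Alice), (o,Bob)}
A1: add {(s,Alice)}.
(s,Alice) ∈ A1 ⇒ Alice forces the target.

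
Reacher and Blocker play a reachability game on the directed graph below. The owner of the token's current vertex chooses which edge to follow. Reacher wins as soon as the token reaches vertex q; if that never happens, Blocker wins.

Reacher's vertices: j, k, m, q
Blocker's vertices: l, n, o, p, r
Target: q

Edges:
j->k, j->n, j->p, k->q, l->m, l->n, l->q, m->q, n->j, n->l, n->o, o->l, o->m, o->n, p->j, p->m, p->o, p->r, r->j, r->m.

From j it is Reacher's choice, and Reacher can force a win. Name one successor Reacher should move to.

A0 = {q}
A1: add {k, m} — k (Reacher) has k→q; m (Reacher) has m→q.
A2: add {j} — j (Reacher) has j→k.
A3: add {r} — r (Blocker): all of {j, m} already in.
A4 = A3; e.g. l (Blocker) can still go to n. Fixed point.
From j, successor k is in the attractor (rank 1); the other successors n, p are not.

k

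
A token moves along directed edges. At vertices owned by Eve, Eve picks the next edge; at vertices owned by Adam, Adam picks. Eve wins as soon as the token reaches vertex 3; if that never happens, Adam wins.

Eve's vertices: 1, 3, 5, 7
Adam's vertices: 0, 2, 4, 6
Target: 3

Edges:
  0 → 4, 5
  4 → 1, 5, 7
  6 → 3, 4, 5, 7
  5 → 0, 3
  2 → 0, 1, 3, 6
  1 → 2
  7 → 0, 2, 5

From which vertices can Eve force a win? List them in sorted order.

3, 5, 7

A0 = {3}
A1: add {5} — 5 (Eve) has 5→3.
A2: add {7} — 7 (Eve) has 7→5.
A3 = A2; e.g. 0 (Adam) can still go to 4. Fixed point.
Eve's winning region = {3, 5, 7}.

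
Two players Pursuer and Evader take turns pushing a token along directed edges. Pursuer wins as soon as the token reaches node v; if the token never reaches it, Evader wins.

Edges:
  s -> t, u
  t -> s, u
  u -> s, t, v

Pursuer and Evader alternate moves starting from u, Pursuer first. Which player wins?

Track states (vertex, player-to-move).
A0 = {(v,Pursuer), (v,Evader)}
A1: add {(u,Pursuer)}.
(u,Pursuer) ∈ A1 ⇒ Pursuer forces the target.

Pursuer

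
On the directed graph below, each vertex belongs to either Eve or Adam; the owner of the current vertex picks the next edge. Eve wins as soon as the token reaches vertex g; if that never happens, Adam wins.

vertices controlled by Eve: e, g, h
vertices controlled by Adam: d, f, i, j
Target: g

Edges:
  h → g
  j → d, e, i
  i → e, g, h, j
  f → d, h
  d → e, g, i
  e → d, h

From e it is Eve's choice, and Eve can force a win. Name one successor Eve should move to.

h

A0 = {g}
A1: add {h} — h (Eve) has h→g.
A2: add {e} — e (Eve) has e→h.
A3 = A2; e.g. d (Adam) can still go to i. Fixed point.
From e, successor h is in the attractor (rank 1); the other successor d is not.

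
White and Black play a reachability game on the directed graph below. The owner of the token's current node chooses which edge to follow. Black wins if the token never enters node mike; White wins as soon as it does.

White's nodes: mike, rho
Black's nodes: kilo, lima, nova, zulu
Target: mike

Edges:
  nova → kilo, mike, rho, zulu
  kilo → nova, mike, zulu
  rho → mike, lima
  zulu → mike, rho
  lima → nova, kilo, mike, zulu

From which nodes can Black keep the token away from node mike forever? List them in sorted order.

kilo, lima, nova

A0 = {mike}
A1: add {rho} — rho (White) has rho→mike.
A2: add {zulu} — zulu (Black): all of {mike, rho} already in.
A3 = A2; e.g. nova (Black) can still go to kilo. Fixed point.
White's attractor = {mike, rho, zulu}; Black avoids the target exactly from the complement.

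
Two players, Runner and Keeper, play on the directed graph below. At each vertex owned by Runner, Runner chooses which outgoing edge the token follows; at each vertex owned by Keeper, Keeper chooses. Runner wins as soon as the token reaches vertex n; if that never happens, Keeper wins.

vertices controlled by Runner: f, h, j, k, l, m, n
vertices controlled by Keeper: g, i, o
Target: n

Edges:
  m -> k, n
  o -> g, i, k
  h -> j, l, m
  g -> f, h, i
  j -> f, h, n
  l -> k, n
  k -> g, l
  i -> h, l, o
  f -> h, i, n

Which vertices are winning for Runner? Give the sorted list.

f, h, j, k, l, m, n

A0 = {n}
A1: add {f, j, l, m} — f (Runner) has f→n; j (Runner) has j→n; l (Runner) has l→n; m (Runner) has m→n.
A2: add {h, k} — h (Runner) has h→j; k (Runner) has k→l.
A3 = A2; e.g. g (Keeper) can still go to i. Fixed point.
Runner's winning region = {f, h, j, k, l, m, n}.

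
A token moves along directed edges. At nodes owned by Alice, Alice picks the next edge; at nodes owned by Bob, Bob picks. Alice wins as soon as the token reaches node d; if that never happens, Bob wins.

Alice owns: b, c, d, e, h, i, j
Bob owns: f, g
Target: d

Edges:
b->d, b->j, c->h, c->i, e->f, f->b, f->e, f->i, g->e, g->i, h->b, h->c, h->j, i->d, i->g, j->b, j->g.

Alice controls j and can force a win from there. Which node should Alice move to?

A0 = {d}
A1: add {b, i} — b (Alice) has b→d; i (Alice) has i→d.
A2: add {c, h, j} — c (Alice) has c→i; h (Alice) has h→b; j (Alice) has j→b.
A3 = A2; e.g. e (Alice) has no edge into A2. Fixed point.
From j, successor b is in the attractor (rank 1); the other successor g is not.

b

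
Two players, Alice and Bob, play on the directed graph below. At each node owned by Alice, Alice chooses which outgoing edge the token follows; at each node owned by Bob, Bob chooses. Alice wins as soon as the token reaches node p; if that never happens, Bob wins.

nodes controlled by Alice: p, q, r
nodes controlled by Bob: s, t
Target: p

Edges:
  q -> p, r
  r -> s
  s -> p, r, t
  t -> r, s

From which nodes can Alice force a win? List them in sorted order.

A0 = {p}
A1: add {q} — q (Alice) has q→p.
A2 = A1; e.g. r (Alice) has no edge into A1. Fixed point.
Alice's winning region = {p, q}.

p, q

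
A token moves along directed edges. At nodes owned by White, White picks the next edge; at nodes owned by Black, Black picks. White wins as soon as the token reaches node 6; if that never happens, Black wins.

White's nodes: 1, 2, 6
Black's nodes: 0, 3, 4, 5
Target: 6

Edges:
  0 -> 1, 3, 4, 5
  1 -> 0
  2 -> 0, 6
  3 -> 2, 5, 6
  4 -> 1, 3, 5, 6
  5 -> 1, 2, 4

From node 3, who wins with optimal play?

Black

A0 = {6}
A1: add {2} — 2 (White) has 2→6.
A2 = A1; e.g. 0 (Black) can still go to 1. Fixed point.
3 never enters the attractor, so Black can avoid the target forever.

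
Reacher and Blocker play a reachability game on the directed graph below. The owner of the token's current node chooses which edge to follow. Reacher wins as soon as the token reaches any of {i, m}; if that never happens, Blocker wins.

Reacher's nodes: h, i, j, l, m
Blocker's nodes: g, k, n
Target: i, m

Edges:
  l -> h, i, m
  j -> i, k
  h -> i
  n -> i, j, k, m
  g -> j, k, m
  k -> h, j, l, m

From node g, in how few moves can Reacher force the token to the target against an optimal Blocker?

A0 = {i, m}
A1: add {h, j, l} — h (Reacher) has h→i; j (Reacher) has j→i; l (Reacher) has l→i.
A2: add {k} — k (Blocker): all of {h, j, l, m} already in.
A3: add {g, n} — g (Blocker): all of {j, k, m} already in; n (Blocker): all of {i, j, k, m} already in.
A3 = all vertices. Fixed point.
g enters the attractor at level 3, so Reacher can force the target in 3 moves from there.

3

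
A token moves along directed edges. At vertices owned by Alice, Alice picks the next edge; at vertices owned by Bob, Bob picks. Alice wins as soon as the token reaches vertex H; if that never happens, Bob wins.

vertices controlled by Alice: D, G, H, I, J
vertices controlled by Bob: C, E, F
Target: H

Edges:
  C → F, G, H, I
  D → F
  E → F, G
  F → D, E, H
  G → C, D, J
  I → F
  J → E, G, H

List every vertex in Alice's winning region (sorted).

G, H, J

A0 = {H}
A1: add {J} — J (Alice) has J→H.
A2: add {G} — G (Alice) has G→J.
A3 = A2; e.g. C (Bob) can still go to F. Fixed point.
Alice's winning region = {G, H, J}.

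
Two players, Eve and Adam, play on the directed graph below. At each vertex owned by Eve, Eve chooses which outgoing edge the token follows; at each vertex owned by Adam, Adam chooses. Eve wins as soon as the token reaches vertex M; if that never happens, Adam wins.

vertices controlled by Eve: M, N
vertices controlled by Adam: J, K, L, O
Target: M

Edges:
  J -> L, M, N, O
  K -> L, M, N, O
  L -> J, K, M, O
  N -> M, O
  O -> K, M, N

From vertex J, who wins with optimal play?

A0 = {M}
A1: add {N} — N (Eve) has N→M.
A2 = A1; e.g. J (Adam) can still go to L. Fixed point.
J never enters the attractor, so Adam can avoid the target forever.

Adam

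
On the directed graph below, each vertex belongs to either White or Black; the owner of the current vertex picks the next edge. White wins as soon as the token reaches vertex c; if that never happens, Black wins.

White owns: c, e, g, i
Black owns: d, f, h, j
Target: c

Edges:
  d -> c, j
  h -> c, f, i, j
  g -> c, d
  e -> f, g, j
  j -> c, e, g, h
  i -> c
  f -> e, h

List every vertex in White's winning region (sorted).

c, e, g, i

A0 = {c}
A1: add {g, i} — g (White) has g→c; i (White) has i→c.
A2: add {e} — e (White) has e→g.
A3 = A2; e.g. d (Black) can still go to j. Fixed point.
White's winning region = {c, e, g, i}.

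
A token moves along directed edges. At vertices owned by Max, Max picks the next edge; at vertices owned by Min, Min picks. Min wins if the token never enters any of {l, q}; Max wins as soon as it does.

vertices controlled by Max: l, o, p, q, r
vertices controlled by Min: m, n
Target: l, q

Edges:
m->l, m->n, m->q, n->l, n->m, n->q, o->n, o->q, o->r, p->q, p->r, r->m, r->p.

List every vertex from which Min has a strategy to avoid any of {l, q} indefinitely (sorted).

A0 = {l, q}
A1: add {o, p} — o (Max) has o→q; p (Max) has p→q.
A2: add {r} — r (Max) has r→p.
A3 = A2; e.g. m (Min) can still go to n. Fixed point.
Max's attractor = {l, o, p, q, r}; Min avoids the target exactly from the complement.

m, n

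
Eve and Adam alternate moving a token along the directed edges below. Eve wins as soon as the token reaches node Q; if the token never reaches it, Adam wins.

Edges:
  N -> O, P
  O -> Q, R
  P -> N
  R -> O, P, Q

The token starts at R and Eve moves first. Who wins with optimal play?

Eve

Track states (vertex, player-to-move).
A0 = {(Q,Eve), (Q,Adam)}
A1: add {(O,Eve), (R,Eve)}.
(R,Eve) ∈ A1 ⇒ Eve forces the target.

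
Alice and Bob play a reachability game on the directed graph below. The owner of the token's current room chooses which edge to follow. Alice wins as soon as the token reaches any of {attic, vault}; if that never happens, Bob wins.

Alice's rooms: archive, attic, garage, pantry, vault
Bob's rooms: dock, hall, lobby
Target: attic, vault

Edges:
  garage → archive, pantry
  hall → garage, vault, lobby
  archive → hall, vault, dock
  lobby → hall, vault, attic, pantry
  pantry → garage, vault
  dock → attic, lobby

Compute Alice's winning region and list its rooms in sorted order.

A0 = {attic, vault}
A1: add {archive, pantry} — archive (Alice) has archive→vault; pantry (Alice) has pantry→vault.
A2: add {garage} — garage (Alice) has garage→archive.
A3 = A2; e.g. hall (Bob) can still go to lobby. Fixed point.
Alice's winning region = {archive, attic, garage, pantry, vault}.

archive, attic, garage, pantry, vault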